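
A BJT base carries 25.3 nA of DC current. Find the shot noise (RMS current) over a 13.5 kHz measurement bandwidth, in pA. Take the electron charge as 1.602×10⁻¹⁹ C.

10.5 pA

I_n = √(2qI·B)
2qI·B = 2 × 1.602×10⁻¹⁹ × 2.53×10⁻⁸ × 1.35×10⁴ = 1.09×10⁻²² A²
I_n = √(1.09×10⁻²²) = 1.05×10⁻¹¹ A = 10.5 pA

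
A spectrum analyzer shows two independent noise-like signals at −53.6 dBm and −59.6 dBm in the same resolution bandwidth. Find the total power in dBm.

Convert to linear, add, convert back:
P₁ = 4.37×10⁻⁹ W, P₂ = 1.10×10⁻⁹ W
P_tot = 5.46×10⁻⁹ W → 10 log₁₀(P_tot / 10⁻³) = −52.6 dBm

−52.6 dBm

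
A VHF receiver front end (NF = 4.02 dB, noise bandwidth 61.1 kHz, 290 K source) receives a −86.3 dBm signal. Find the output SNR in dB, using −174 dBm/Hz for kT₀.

Noise floor: N = −174 + 10 log₁₀(B) + NF
10 log₁₀(6.11×10⁴) = 47.86 dB
N = −174 + 47.86 + 4.02 = −122.12 dBm
SNR = P_sig − N = −86.3 − (−122.12) = 35.82 dB → 35.8 dB

35.8 dB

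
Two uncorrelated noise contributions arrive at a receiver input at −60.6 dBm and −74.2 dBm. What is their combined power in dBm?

Convert to linear, add, convert back:
P₁ = 8.71×10⁻¹⁰ W, P₂ = 3.80×10⁻¹¹ W
P_tot = 9.09×10⁻¹⁰ W → 10 log₁₀(P_tot / 10⁻³) = −60.4 dBm

−60.4 dBm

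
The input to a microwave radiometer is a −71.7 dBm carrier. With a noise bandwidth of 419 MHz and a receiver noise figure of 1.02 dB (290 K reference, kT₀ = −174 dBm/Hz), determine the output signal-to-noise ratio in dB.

15.1 dB

Noise floor: N = −174 + 10 log₁₀(B) + NF
10 log₁₀(4.19×10⁸) = 86.22 dB
N = −174 + 86.22 + 1.02 = −86.76 dBm
SNR = P_sig − N = −71.7 − (−86.76) = 15.06 dB → 15.1 dB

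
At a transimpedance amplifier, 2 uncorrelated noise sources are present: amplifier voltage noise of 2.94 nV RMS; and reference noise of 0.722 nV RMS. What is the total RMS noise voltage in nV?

3.03 nV

Uncorrelated sources add in power (mean-square): V_tot = √(ΣV_i²)
V_tot = √[(2.94×10⁻⁹)² + (7.22×10⁻¹⁰)²] = 3.03×10⁻⁹ V = 3.03 nV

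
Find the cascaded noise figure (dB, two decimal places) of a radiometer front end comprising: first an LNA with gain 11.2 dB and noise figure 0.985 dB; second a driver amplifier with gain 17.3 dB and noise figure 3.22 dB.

Convert to linear (a loss of L dB is a gain of −L dB): F_i = 10^(NF_i/10), G_i = 10^(G_i,dB/10)
  Stage 1: F_1 = 10^(0.985/10) = 1.255, G_1 = 10^(11.2/10) = 13.18
  Stage 2: F_2 = 10^(3.22/10) = 2.099, G_2 = 10^(17.3/10) = 53.70
Friis cascade:
  F = 1.255 + (2.099 − 1)/13.18 = 1.338
NF = 10 log₁₀(1.338) = 1.26 dB

1.26 dB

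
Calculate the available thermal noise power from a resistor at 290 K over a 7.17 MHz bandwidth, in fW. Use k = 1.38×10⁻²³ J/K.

P_n = kTB = 1.38×10⁻²³ × 290 × 7.17×10⁶ = 2.87×10⁻¹⁴ W = 28.7 fW

28.7 fW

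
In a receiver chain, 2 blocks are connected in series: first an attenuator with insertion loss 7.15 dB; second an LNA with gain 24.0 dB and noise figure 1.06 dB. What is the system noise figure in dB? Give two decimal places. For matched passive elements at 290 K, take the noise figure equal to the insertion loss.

8.21 dB

Convert to linear (a loss of L dB is a gain of −L dB): F_i = 10^(NF_i/10), G_i = 10^(G_i,dB/10)
  Stage 1: F_1 = 10^(7.15/10) = 5.188, G_1 = 10^(−7.15/10) = 0.1928
  Stage 2: F_2 = 10^(1.06/10) = 1.276, G_2 = 10^(24.0/10) = 251.2
Friis cascade:
  F = 5.188 + (1.276 − 1)/0.1928 = 6.622
NF = 10 log₁₀(6.622) = 8.21 dB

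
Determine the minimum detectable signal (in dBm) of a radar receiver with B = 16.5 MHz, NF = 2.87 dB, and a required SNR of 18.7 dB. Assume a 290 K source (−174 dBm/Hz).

Sensitivity = −174 + 10 log₁₀(B) + NF + SNR_min
= −174 + 72.17 + 2.87 + 18.7
= −80.26 dBm → −80.3 dBm

−80.3 dBm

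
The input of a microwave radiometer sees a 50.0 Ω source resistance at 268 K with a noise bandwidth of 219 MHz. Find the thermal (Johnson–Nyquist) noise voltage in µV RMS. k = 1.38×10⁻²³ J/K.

12.7 µV

V_n = √(4kTRB)
4kTRB = 4 × 1.38×10⁻²³ × 268 × 5.00×10¹ × 2.19×10⁸ = 1.62×10⁻¹⁰ V²
V_n = √(1.62×10⁻¹⁰) = 1.27×10⁻⁵ V = 12.7 µV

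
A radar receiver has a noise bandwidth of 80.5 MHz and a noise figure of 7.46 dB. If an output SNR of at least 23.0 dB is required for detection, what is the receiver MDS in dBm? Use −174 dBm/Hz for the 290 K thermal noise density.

−64.5 dBm

Sensitivity = −174 + 10 log₁₀(B) + NF + SNR_min
= −174 + 79.06 + 7.46 + 23.0
= −64.48 dBm → −64.5 dBm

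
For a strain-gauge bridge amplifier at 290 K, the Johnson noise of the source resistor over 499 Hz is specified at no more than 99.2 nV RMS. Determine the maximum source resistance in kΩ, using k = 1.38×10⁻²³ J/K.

1.23 kΩ

Johnson–Nyquist: V_n = √(4kTRB) ⇒ R = V_n² / (4kTB)
4kTB = 4 × 1.38×10⁻²³ × 290 × 4.99×10² = 7.99×10⁻¹⁸
R = (9.92×10⁻⁸)² / 7.99×10⁻¹⁸ = 1.23×10³ Ω = 1.23 kΩ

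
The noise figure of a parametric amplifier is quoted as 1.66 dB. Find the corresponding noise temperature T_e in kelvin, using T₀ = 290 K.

F = 10^(1.66/10) = 1.46555
T_e = (F − 1)·T₀ = (1.46555 − 1) × 290 = 135 K

135 K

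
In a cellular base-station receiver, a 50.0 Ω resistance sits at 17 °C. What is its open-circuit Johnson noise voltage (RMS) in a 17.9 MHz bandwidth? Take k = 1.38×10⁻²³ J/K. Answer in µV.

T = 17 °C + 273.15 = 290.15 K
V_n = √(4kTRB)
4kTRB = 4 × 1.38×10⁻²³ × 290.15 × 5.00×10¹ × 1.79×10⁷ = 1.43×10⁻¹¹ V²
V_n = √(1.43×10⁻¹¹) = 3.79×10⁻⁶ V = 3.79 µV

3.79 µV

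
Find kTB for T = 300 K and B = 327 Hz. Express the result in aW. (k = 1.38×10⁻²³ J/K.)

P_n = kTB = 1.38×10⁻²³ × 300 × 3.27×10² = 1.35×10⁻¹⁸ W = 1.35 aW

1.35 aW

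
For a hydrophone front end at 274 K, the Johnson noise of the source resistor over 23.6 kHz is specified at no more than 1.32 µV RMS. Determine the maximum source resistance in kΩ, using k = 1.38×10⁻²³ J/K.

Johnson–Nyquist: V_n = √(4kTRB) ⇒ R = V_n² / (4kTB)
4kTB = 4 × 1.38×10⁻²³ × 274 × 2.36×10⁴ = 3.57×10⁻¹⁶
R = (1.32×10⁻⁶)² / 3.57×10⁻¹⁶ = 4.88×10³ Ω = 4.88 kΩ

4.88 kΩ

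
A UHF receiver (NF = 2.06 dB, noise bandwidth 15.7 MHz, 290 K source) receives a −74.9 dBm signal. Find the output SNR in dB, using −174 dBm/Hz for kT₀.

25.1 dB

Noise floor: N = −174 + 10 log₁₀(B) + NF
10 log₁₀(1.57×10⁷) = 71.96 dB
N = −174 + 71.96 + 2.06 = −99.98 dBm
SNR = P_sig − N = −74.9 − (−99.98) = 25.08 dB → 25.1 dB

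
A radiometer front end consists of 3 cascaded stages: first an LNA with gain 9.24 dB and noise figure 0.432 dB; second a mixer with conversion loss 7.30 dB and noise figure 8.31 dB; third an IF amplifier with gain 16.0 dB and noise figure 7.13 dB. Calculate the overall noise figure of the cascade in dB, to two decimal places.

Convert to linear (a loss of L dB is a gain of −L dB): F_i = 10^(NF_i/10), G_i = 10^(G_i,dB/10)
  Stage 1: F_1 = 10^(0.432/10) = 1.105, G_1 = 10^(9.24/10) = 8.395
  Stage 2: F_2 = 10^(8.31/10) = 6.776, G_2 = 10^(−7.30/10) = 0.1862
  Stage 3: F_3 = 10^(7.13/10) = 5.164, G_3 = 10^(16.0/10) = 39.81
Friis cascade:
  F = 1.105 + (6.776 − 1)/8.395 + (5.164 − 1)/1.563 = 4.457
NF = 10 log₁₀(4.457) = 6.49 dB

6.49 dB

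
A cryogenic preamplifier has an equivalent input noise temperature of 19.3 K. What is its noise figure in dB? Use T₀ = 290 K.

0.280 dB

F = 1 + T_e/T₀ = 1 + 19.3/290 = 1.06655
NF = 10 log₁₀(1.06655) = 0.280 dB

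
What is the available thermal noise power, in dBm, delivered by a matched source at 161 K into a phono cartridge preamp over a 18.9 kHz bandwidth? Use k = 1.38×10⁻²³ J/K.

−133.8 dBm

P_n = kTB = 1.38×10⁻²³ × 161 × 1.89×10⁴ = 4.20×10⁻¹⁷ W
In dBm: 10 log₁₀(4.20×10⁻¹⁷ / 10⁻³) = −133.8 dBm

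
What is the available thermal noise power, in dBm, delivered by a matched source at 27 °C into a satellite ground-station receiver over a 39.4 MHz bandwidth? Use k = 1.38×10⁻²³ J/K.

−97.9 dBm

T = 27 °C + 273.15 = 300.15 K
P_n = kTB = 1.38×10⁻²³ × 300.15 × 3.94×10⁷ = 1.63×10⁻¹³ W
In dBm: 10 log₁₀(1.63×10⁻¹³ / 10⁻³) = −97.9 dBm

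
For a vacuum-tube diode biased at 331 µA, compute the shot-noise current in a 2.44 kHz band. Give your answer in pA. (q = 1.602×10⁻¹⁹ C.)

509 pA

I_n = √(2qI·B)
2qI·B = 2 × 1.602×10⁻¹⁹ × 3.31×10⁻⁴ × 2.44×10³ = 2.59×10⁻¹⁹ A²
I_n = √(2.59×10⁻¹⁹) = 5.09×10⁻¹⁰ A = 509 pA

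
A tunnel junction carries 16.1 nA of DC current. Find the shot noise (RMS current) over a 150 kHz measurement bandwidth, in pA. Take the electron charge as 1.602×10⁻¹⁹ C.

I_n = √(2qI·B)
2qI·B = 2 × 1.602×10⁻¹⁹ × 1.61×10⁻⁸ × 1.50×10⁵ = 7.74×10⁻²² A²
I_n = √(7.74×10⁻²²) = 2.78×10⁻¹¹ A = 27.8 pA

27.8 pA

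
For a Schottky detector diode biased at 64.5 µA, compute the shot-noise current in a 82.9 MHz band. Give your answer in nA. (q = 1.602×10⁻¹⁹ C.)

41.4 nA

I_n = √(2qI·B)
2qI·B = 2 × 1.602×10⁻¹⁹ × 6.45×10⁻⁵ × 8.29×10⁷ = 1.71×10⁻¹⁵ A²
I_n = √(1.71×10⁻¹⁵) = 4.14×10⁻⁸ A = 41.4 nA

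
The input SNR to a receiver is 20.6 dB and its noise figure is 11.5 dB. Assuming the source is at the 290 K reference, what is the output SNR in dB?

9.1 dB

By definition F = SNR_in/SNR_out, so in dB: SNR_out = SNR_in − NF
SNR_out = 20.6 − 11.5 = 9.1 dB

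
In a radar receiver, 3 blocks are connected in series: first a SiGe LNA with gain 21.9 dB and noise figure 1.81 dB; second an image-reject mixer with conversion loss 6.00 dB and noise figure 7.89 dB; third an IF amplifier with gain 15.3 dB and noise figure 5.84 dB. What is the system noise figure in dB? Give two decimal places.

Convert to linear (a loss of L dB is a gain of −L dB): F_i = 10^(NF_i/10), G_i = 10^(G_i,dB/10)
  Stage 1: F_1 = 10^(1.81/10) = 1.517, G_1 = 10^(21.9/10) = 154.9
  Stage 2: F_2 = 10^(7.89/10) = 6.152, G_2 = 10^(−6.00/10) = 0.2512
  Stage 3: F_3 = 10^(5.84/10) = 3.837, G_3 = 10^(15.3/10) = 33.88
Friis cascade:
  F = 1.517 + (6.152 − 1)/154.9 + (3.837 − 1)/38.90 = 1.623
NF = 10 log₁₀(1.623) = 2.10 dB

2.10 dB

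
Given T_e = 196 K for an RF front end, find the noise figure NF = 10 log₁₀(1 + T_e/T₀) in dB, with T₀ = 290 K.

2.24 dB

F = 1 + T_e/T₀ = 1 + 196/290 = 1.67586
NF = 10 log₁₀(1.67586) = 2.24 dB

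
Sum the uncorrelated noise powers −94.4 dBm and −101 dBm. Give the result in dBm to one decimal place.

Convert to linear, add, convert back:
P₁ = 3.63×10⁻¹³ W, P₂ = 7.94×10⁻¹⁴ W
P_tot = 4.43×10⁻¹³ W → 10 log₁₀(P_tot / 10⁻³) = −93.5 dBm

−93.5 dBm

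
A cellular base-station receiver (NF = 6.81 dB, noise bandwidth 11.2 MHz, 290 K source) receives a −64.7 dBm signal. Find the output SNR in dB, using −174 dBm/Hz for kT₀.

32.0 dB

Noise floor: N = −174 + 10 log₁₀(B) + NF
10 log₁₀(1.12×10⁷) = 70.49 dB
N = −174 + 70.49 + 6.81 = −96.70 dBm
SNR = P_sig − N = −64.7 − (−96.70) = 32.00 dB → 32.0 dB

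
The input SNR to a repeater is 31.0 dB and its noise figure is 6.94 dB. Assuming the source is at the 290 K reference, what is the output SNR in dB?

24.06 dB

By definition F = SNR_in/SNR_out, so in dB: SNR_out = SNR_in − NF
SNR_out = 31.0 − 6.94 = 24.06 dB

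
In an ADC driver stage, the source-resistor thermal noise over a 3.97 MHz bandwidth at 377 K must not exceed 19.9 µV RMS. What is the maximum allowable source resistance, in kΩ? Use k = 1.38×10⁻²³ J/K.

4.79 kΩ

Johnson–Nyquist: V_n = √(4kTRB) ⇒ R = V_n² / (4kTB)
4kTB = 4 × 1.38×10⁻²³ × 377 × 3.97×10⁶ = 8.26×10⁻¹⁴
R = (1.99×10⁻⁵)² / 8.26×10⁻¹⁴ = 4.79×10³ Ω = 4.79 kΩ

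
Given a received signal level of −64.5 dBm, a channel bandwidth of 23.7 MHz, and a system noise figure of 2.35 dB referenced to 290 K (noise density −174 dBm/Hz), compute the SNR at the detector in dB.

33.4 dB

Noise floor: N = −174 + 10 log₁₀(B) + NF
10 log₁₀(2.37×10⁷) = 73.75 dB
N = −174 + 73.75 + 2.35 = −97.90 dBm
SNR = P_sig − N = −64.5 − (−97.90) = 33.40 dB → 33.4 dB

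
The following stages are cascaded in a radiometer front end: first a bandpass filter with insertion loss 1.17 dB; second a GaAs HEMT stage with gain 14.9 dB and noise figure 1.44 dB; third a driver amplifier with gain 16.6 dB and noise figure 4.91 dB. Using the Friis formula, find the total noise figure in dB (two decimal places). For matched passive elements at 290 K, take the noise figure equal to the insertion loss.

2.82 dB

Convert to linear (a loss of L dB is a gain of −L dB): F_i = 10^(NF_i/10), G_i = 10^(G_i,dB/10)
  Stage 1: F_1 = 10^(1.17/10) = 1.309, G_1 = 10^(−1.17/10) = 0.7638
  Stage 2: F_2 = 10^(1.44/10) = 1.393, G_2 = 10^(14.9/10) = 30.90
  Stage 3: F_3 = 10^(4.91/10) = 3.097, G_3 = 10^(16.6/10) = 45.71
Friis cascade:
  F = 1.309 + (1.393 − 1)/0.7638 + (3.097 − 1)/23.60 = 1.913
NF = 10 log₁₀(1.913) = 2.82 dB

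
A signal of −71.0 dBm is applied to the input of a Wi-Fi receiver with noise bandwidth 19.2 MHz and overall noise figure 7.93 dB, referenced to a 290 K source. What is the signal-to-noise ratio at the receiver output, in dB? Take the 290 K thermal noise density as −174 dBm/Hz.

22.2 dB

Noise floor: N = −174 + 10 log₁₀(B) + NF
10 log₁₀(1.92×10⁷) = 72.83 dB
N = −174 + 72.83 + 7.93 = −93.24 dBm
SNR = P_sig − N = −71.0 − (−93.24) = 22.24 dB → 22.2 dB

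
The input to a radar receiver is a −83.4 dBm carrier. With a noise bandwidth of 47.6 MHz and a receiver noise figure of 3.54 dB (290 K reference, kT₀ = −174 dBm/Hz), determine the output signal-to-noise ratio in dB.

10.3 dB

Noise floor: N = −174 + 10 log₁₀(B) + NF
10 log₁₀(4.76×10⁷) = 76.78 dB
N = −174 + 76.78 + 3.54 = −93.68 dBm
SNR = P_sig − N = −83.4 − (−93.68) = 10.28 dB → 10.3 dB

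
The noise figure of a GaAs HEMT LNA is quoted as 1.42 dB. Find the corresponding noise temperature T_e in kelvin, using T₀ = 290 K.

112 K

F = 10^(1.42/10) = 1.38676
T_e = (F − 1)·T₀ = (1.38676 − 1) × 290 = 112 K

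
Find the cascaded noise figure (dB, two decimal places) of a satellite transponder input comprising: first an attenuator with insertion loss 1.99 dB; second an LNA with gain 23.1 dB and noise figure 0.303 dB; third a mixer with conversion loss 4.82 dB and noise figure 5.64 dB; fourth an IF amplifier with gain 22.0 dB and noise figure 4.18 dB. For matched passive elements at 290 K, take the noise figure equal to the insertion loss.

Convert to linear (a loss of L dB is a gain of −L dB): F_i = 10^(NF_i/10), G_i = 10^(G_i,dB/10)
  Stage 1: F_1 = 10^(1.99/10) = 1.581, G_1 = 10^(−1.99/10) = 0.6324
  Stage 2: F_2 = 10^(0.303/10) = 1.072, G_2 = 10^(23.1/10) = 204.2
  Stage 3: F_3 = 10^(5.64/10) = 3.664, G_3 = 10^(−4.82/10) = 0.3296
  Stage 4: F_4 = 10^(4.18/10) = 2.618, G_4 = 10^(22.0/10) = 158.5
Friis cascade:
  F = 1.581 + (1.072 − 1)/0.6324 + (3.664 − 1)/129.1 + (2.618 − 1)/42.56 = 1.754
NF = 10 log₁₀(1.754) = 2.44 dB

2.44 dB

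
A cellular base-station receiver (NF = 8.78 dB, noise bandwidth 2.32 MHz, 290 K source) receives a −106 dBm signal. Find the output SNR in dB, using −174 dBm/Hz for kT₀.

Noise floor: N = −174 + 10 log₁₀(B) + NF
10 log₁₀(2.32×10⁶) = 63.65 dB
N = −174 + 63.65 + 8.78 = −101.57 dBm
SNR = P_sig − N = −106 − (−101.57) = −4.43 dB → −4.4 dB

−4.4 dB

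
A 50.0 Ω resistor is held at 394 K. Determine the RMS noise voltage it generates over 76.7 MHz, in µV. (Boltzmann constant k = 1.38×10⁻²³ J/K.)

V_n = √(4kTRB)
4kTRB = 4 × 1.38×10⁻²³ × 394 × 5.00×10¹ × 7.67×10⁷ = 8.34×10⁻¹¹ V²
V_n = √(8.34×10⁻¹¹) = 9.13×10⁻⁶ V = 9.13 µV

9.13 µV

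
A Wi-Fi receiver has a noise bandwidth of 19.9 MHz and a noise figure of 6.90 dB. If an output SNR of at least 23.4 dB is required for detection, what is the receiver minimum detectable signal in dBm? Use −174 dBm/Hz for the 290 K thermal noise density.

Sensitivity = −174 + 10 log₁₀(B) + NF + SNR_min
= −174 + 72.99 + 6.90 + 23.4
= −70.71 dBm → −70.7 dBm

−70.7 dBm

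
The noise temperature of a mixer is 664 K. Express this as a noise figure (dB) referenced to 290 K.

F = 1 + T_e/T₀ = 1 + 664/290 = 3.28966
NF = 10 log₁₀(3.28966) = 5.17 dB

5.17 dB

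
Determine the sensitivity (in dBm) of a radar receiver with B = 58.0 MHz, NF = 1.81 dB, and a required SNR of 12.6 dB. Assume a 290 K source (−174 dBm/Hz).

−82.0 dBm

Sensitivity = −174 + 10 log₁₀(B) + NF + SNR_min
= −174 + 77.63 + 1.81 + 12.6
= −81.96 dBm → −82.0 dBm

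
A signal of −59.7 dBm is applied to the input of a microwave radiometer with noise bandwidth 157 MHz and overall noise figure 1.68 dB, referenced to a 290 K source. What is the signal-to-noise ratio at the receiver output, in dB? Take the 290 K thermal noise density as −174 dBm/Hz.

30.7 dB

Noise floor: N = −174 + 10 log₁₀(B) + NF
10 log₁₀(1.57×10⁸) = 81.96 dB
N = −174 + 81.96 + 1.68 = −90.36 dBm
SNR = P_sig − N = −59.7 − (−90.36) = 30.66 dB → 30.7 dB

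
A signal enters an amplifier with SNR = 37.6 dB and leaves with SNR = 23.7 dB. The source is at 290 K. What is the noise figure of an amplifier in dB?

13.9 dB

NF (dB) = SNR_in(dB) − SNR_out(dB) when the source is at T₀
NF = 37.6 − 23.7 = 13.9 dB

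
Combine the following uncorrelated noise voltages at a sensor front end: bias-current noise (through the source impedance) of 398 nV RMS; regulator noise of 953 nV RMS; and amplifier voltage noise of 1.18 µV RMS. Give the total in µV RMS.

1.57 µV

Uncorrelated sources add in power (mean-square): V_tot = √(ΣV_i²)
V_tot = √[(3.98×10⁻⁷)² + (9.53×10⁻⁷)² + (1.18×10⁻⁶)²] = 1.57×10⁻⁶ V = 1.57 µV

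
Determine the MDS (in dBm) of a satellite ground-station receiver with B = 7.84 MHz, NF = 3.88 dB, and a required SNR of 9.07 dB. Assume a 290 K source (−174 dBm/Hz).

Sensitivity = −174 + 10 log₁₀(B) + NF + SNR_min
= −174 + 68.94 + 3.88 + 9.07
= −92.11 dBm → −92.1 dBm

−92.1 dBm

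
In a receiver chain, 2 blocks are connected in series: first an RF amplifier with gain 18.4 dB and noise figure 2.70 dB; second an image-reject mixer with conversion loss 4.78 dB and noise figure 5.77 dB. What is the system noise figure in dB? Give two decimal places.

Convert to linear (a loss of L dB is a gain of −L dB): F_i = 10^(NF_i/10), G_i = 10^(G_i,dB/10)
  Stage 1: F_1 = 10^(2.70/10) = 1.862, G_1 = 10^(18.4/10) = 69.18
  Stage 2: F_2 = 10^(5.77/10) = 3.776, G_2 = 10^(−4.78/10) = 0.3327
Friis cascade:
  F = 1.862 + (3.776 − 1)/69.18 = 1.902
NF = 10 log₁₀(1.902) = 2.79 dB

2.79 dB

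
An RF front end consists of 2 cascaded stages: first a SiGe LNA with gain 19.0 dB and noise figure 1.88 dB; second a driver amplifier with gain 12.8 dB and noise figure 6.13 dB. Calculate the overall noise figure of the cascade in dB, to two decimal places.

Convert to linear (a loss of L dB is a gain of −L dB): F_i = 10^(NF_i/10), G_i = 10^(G_i,dB/10)
  Stage 1: F_1 = 10^(1.88/10) = 1.542, G_1 = 10^(19.0/10) = 79.43
  Stage 2: F_2 = 10^(6.13/10) = 4.102, G_2 = 10^(12.8/10) = 19.05
Friis cascade:
  F = 1.542 + (4.102 − 1)/79.43 = 1.581
NF = 10 log₁₀(1.581) = 1.99 dB

1.99 dB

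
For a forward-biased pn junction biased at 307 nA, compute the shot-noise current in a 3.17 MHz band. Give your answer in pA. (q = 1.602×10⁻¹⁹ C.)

558 pA

I_n = √(2qI·B)
2qI·B = 2 × 1.602×10⁻¹⁹ × 3.07×10⁻⁷ × 3.17×10⁶ = 3.12×10⁻¹⁹ A²
I_n = √(3.12×10⁻¹⁹) = 5.58×10⁻¹⁰ A = 558 pA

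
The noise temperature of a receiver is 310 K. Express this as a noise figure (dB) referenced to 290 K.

3.16 dB

F = 1 + T_e/T₀ = 1 + 310/290 = 2.06897
NF = 10 log₁₀(2.06897) = 3.16 dB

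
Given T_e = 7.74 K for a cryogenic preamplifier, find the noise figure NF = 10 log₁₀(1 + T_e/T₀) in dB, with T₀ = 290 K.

F = 1 + T_e/T₀ = 1 + 7.74/290 = 1.02669
NF = 10 log₁₀(1.02669) = 0.114 dB

0.114 dB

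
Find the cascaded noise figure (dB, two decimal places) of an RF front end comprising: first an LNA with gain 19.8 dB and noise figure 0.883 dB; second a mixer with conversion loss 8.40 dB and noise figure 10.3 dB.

Convert to linear (a loss of L dB is a gain of −L dB): F_i = 10^(NF_i/10), G_i = 10^(G_i,dB/10)
  Stage 1: F_1 = 10^(0.883/10) = 1.225, G_1 = 10^(19.8/10) = 95.50
  Stage 2: F_2 = 10^(10.3/10) = 10.72, G_2 = 10^(−8.40/10) = 0.1445
Friis cascade:
  F = 1.225 + (10.72 − 1)/95.50 = 1.327
NF = 10 log₁₀(1.327) = 1.23 dB

1.23 dB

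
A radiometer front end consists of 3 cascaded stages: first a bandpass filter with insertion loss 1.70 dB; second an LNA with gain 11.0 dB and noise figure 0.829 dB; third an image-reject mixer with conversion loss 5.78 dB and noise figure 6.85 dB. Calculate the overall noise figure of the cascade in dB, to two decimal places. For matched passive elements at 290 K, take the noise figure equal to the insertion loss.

Convert to linear (a loss of L dB is a gain of −L dB): F_i = 10^(NF_i/10), G_i = 10^(G_i,dB/10)
  Stage 1: F_1 = 10^(1.70/10) = 1.479, G_1 = 10^(−1.70/10) = 0.6761
  Stage 2: F_2 = 10^(0.829/10) = 1.210, G_2 = 10^(11.0/10) = 12.59
  Stage 3: F_3 = 10^(6.85/10) = 4.842, G_3 = 10^(−5.78/10) = 0.2642
Friis cascade:
  F = 1.479 + (1.210 − 1)/0.6761 + (4.842 − 1)/8.511 = 2.242
NF = 10 log₁₀(2.242) = 3.51 dB

3.51 dB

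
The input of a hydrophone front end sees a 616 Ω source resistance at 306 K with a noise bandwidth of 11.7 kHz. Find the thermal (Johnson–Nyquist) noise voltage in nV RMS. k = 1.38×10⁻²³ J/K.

V_n = √(4kTRB)
4kTRB = 4 × 1.38×10⁻²³ × 306 × 6.16×10² × 1.17×10⁴ = 1.22×10⁻¹³ V²
V_n = √(1.22×10⁻¹³) = 3.49×10⁻⁷ V = 349 nV

349 nV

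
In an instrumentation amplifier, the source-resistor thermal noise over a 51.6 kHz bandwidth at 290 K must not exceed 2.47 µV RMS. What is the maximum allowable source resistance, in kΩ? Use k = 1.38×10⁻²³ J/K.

7.39 kΩ

Johnson–Nyquist: V_n = √(4kTRB) ⇒ R = V_n² / (4kTB)
4kTB = 4 × 1.38×10⁻²³ × 290 × 5.16×10⁴ = 8.26×10⁻¹⁶
R = (2.47×10⁻⁶)² / 8.26×10⁻¹⁶ = 7.39×10³ Ω = 7.39 kΩ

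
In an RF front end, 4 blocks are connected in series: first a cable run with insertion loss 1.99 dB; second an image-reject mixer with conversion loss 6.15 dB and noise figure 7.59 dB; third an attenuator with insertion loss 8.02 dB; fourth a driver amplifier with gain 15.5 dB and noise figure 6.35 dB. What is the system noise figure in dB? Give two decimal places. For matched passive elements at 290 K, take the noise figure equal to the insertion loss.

Convert to linear (a loss of L dB is a gain of −L dB): F_i = 10^(NF_i/10), G_i = 10^(G_i,dB/10)
  Stage 1: F_1 = 10^(1.99/10) = 1.581, G_1 = 10^(−1.99/10) = 0.6324
  Stage 2: F_2 = 10^(7.59/10) = 5.741, G_2 = 10^(−6.15/10) = 0.2427
  Stage 3: F_3 = 10^(8.02/10) = 6.339, G_3 = 10^(−8.02/10) = 0.1578
  Stage 4: F_4 = 10^(6.35/10) = 4.315, G_4 = 10^(15.5/10) = 35.48
Friis cascade:
  F = 1.581 + (5.741 − 1)/0.6324 + (6.339 − 1)/0.1535 + (4.315 − 1)/0.02421 = 180.8
NF = 10 log₁₀(180.8) = 22.57 dB

22.57 dB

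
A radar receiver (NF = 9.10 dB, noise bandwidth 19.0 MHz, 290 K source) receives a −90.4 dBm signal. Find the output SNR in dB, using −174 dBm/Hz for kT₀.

Noise floor: N = −174 + 10 log₁₀(B) + NF
10 log₁₀(1.90×10⁷) = 72.79 dB
N = −174 + 72.79 + 9.10 = −92.11 dBm
SNR = P_sig − N = −90.4 − (−92.11) = 1.71 dB → 1.7 dB

1.7 dB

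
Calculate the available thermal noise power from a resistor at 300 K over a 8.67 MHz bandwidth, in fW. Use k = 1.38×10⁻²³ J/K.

P_n = kTB = 1.38×10⁻²³ × 300 × 8.67×10⁶ = 3.59×10⁻¹⁴ W = 35.9 fW

35.9 fW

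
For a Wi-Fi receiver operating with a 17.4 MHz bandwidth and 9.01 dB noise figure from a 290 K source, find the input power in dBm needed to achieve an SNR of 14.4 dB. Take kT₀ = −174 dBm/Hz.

−78.2 dBm

Sensitivity = −174 + 10 log₁₀(B) + NF + SNR_min
= −174 + 72.41 + 9.01 + 14.4
= −78.18 dBm → −78.2 dBm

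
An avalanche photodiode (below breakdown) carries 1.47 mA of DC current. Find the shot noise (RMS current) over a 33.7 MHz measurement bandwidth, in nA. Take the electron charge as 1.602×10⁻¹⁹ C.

I_n = √(2qI·B)
2qI·B = 2 × 1.602×10⁻¹⁹ × 1.47×10⁻³ × 3.37×10⁷ = 1.59×10⁻¹⁴ A²
I_n = √(1.59×10⁻¹⁴) = 1.26×10⁻⁷ A = 126 nA

126 nA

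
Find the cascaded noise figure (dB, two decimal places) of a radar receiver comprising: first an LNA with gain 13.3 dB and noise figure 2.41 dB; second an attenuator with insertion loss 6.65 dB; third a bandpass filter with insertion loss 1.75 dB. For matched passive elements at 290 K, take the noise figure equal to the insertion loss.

Convert to linear (a loss of L dB is a gain of −L dB): F_i = 10^(NF_i/10), G_i = 10^(G_i,dB/10)
  Stage 1: F_1 = 10^(2.41/10) = 1.742, G_1 = 10^(13.3/10) = 21.38
  Stage 2: F_2 = 10^(6.65/10) = 4.624, G_2 = 10^(−6.65/10) = 0.2163
  Stage 3: F_3 = 10^(1.75/10) = 1.496, G_3 = 10^(−1.75/10) = 0.6683
Friis cascade:
  F = 1.742 + (4.624 − 1)/21.38 + (1.496 − 1)/4.624 = 2.019
NF = 10 log₁₀(2.019) = 3.05 dB

3.05 dB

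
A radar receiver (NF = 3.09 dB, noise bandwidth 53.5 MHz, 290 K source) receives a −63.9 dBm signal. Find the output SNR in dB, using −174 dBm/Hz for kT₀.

29.7 dB

Noise floor: N = −174 + 10 log₁₀(B) + NF
10 log₁₀(5.35×10⁷) = 77.28 dB
N = −174 + 77.28 + 3.09 = −93.63 dBm
SNR = P_sig − N = −63.9 − (−93.63) = 29.73 dB → 29.7 dB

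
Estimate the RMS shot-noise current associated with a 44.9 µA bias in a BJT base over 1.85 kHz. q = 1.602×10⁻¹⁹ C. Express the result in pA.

163 pA

I_n = √(2qI·B)
2qI·B = 2 × 1.602×10⁻¹⁹ × 4.49×10⁻⁵ × 1.85×10³ = 2.66×10⁻²⁰ A²
I_n = √(2.66×10⁻²⁰) = 1.63×10⁻¹⁰ A = 163 pA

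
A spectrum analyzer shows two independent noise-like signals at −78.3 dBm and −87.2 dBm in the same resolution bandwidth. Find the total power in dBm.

Convert to linear, add, convert back:
P₁ = 1.48×10⁻¹¹ W, P₂ = 1.91×10⁻¹² W
P_tot = 1.67×10⁻¹¹ W → 10 log₁₀(P_tot / 10⁻³) = −77.8 dBm

−77.8 dBm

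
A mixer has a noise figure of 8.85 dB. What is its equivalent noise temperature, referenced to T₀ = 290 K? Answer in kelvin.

F = 10^(8.85/10) = 7.67361
T_e = (F − 1)·T₀ = (7.67361 − 1) × 290 = 1935 K

1935 K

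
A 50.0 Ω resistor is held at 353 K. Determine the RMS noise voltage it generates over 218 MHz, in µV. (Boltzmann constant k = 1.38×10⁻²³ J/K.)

14.6 µV

V_n = √(4kTRB)
4kTRB = 4 × 1.38×10⁻²³ × 353 × 5.00×10¹ × 2.18×10⁸ = 2.12×10⁻¹⁰ V²
V_n = √(2.12×10⁻¹⁰) = 1.46×10⁻⁵ V = 14.6 µV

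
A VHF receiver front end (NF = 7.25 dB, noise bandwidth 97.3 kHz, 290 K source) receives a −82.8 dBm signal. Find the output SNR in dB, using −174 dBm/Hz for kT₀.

Noise floor: N = −174 + 10 log₁₀(B) + NF
10 log₁₀(9.73×10⁴) = 49.88 dB
N = −174 + 49.88 + 7.25 = −116.87 dBm
SNR = P_sig − N = −82.8 − (−116.87) = 34.07 dB → 34.1 dB

34.1 dB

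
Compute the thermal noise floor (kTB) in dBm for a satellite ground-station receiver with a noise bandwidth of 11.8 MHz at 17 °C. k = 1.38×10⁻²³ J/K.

−103.3 dBm

T = 17 °C + 273.15 = 290.15 K
P_n = kTB = 1.38×10⁻²³ × 290.15 × 1.18×10⁷ = 4.72×10⁻¹⁴ W
In dBm: 10 log₁₀(4.72×10⁻¹⁴ / 10⁻³) = −103.3 dBm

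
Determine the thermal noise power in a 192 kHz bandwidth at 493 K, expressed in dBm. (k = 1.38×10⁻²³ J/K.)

P_n = kTB = 1.38×10⁻²³ × 493 × 1.92×10⁵ = 1.31×10⁻¹⁵ W
In dBm: 10 log₁₀(1.31×10⁻¹⁵ / 10⁻³) = −118.8 dBm

−118.8 dBm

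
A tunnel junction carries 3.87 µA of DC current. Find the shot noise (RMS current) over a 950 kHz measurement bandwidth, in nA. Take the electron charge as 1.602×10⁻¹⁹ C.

1.09 nA

I_n = √(2qI·B)
2qI·B = 2 × 1.602×10⁻¹⁹ × 3.87×10⁻⁶ × 9.50×10⁵ = 1.18×10⁻¹⁸ A²
I_n = √(1.18×10⁻¹⁸) = 1.09×10⁻⁹ A = 1.09 nA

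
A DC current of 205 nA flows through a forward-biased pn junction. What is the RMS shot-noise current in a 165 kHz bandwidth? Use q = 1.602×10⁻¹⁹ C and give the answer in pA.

104 pA

I_n = √(2qI·B)
2qI·B = 2 × 1.602×10⁻¹⁹ × 2.05×10⁻⁷ × 1.65×10⁵ = 1.08×10⁻²⁰ A²
I_n = √(1.08×10⁻²⁰) = 1.04×10⁻¹⁰ A = 104 pA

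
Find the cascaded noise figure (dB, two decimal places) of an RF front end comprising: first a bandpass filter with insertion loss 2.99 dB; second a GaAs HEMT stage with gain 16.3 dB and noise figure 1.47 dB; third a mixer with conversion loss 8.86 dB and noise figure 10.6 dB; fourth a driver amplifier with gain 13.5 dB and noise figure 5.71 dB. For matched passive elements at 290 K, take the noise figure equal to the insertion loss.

6.29 dB

Convert to linear (a loss of L dB is a gain of −L dB): F_i = 10^(NF_i/10), G_i = 10^(G_i,dB/10)
  Stage 1: F_1 = 10^(2.99/10) = 1.991, G_1 = 10^(−2.99/10) = 0.5023
  Stage 2: F_2 = 10^(1.47/10) = 1.403, G_2 = 10^(16.3/10) = 42.66
  Stage 3: F_3 = 10^(10.6/10) = 11.48, G_3 = 10^(−8.86/10) = 0.1300
  Stage 4: F_4 = 10^(5.71/10) = 3.724, G_4 = 10^(13.5/10) = 22.39
Friis cascade:
  F = 1.991 + (1.403 − 1)/0.5023 + (11.48 − 1)/21.43 + (3.724 − 1)/2.786 = 4.259
NF = 10 log₁₀(4.259) = 6.29 dB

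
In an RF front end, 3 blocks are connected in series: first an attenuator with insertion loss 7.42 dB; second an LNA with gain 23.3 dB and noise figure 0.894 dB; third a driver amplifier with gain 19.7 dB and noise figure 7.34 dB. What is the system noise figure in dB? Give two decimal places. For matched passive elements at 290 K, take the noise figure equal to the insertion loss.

Convert to linear (a loss of L dB is a gain of −L dB): F_i = 10^(NF_i/10), G_i = 10^(G_i,dB/10)
  Stage 1: F_1 = 10^(7.42/10) = 5.521, G_1 = 10^(−7.42/10) = 0.1811
  Stage 2: F_2 = 10^(0.894/10) = 1.229, G_2 = 10^(23.3/10) = 213.8
  Stage 3: F_3 = 10^(7.34/10) = 5.420, G_3 = 10^(19.7/10) = 93.33
Friis cascade:
  F = 5.521 + (1.229 − 1)/0.1811 + (5.420 − 1)/38.73 = 6.897
NF = 10 log₁₀(6.897) = 8.39 dB

8.39 dB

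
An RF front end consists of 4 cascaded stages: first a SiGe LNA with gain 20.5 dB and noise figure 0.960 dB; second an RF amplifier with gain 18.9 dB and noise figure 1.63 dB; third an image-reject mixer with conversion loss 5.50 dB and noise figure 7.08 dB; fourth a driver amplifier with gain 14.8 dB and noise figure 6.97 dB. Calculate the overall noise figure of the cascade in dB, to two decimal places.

0.98 dB

Convert to linear (a loss of L dB is a gain of −L dB): F_i = 10^(NF_i/10), G_i = 10^(G_i,dB/10)
  Stage 1: F_1 = 10^(0.960/10) = 1.247, G_1 = 10^(20.5/10) = 112.2
  Stage 2: F_2 = 10^(1.63/10) = 1.455, G_2 = 10^(18.9/10) = 77.62
  Stage 3: F_3 = 10^(7.08/10) = 5.105, G_3 = 10^(−5.50/10) = 0.2818
  Stage 4: F_4 = 10^(6.97/10) = 4.977, G_4 = 10^(14.8/10) = 30.20
Friis cascade:
  F = 1.247 + (1.455 − 1)/112.2 + (5.105 − 1)/8710 + (4.977 − 1)/2455 = 1.254
NF = 10 log₁₀(1.254) = 0.98 dB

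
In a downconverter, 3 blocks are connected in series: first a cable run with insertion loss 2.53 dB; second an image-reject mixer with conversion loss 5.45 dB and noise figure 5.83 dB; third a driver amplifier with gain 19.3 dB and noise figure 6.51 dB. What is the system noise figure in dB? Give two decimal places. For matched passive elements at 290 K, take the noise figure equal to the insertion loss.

14.58 dB

Convert to linear (a loss of L dB is a gain of −L dB): F_i = 10^(NF_i/10), G_i = 10^(G_i,dB/10)
  Stage 1: F_1 = 10^(2.53/10) = 1.791, G_1 = 10^(−2.53/10) = 0.5585
  Stage 2: F_2 = 10^(5.83/10) = 3.828, G_2 = 10^(−5.45/10) = 0.2851
  Stage 3: F_3 = 10^(6.51/10) = 4.477, G_3 = 10^(19.3/10) = 85.11
Friis cascade:
  F = 1.791 + (3.828 − 1)/0.5585 + (4.477 − 1)/0.1592 = 28.69
NF = 10 log₁₀(28.69) = 14.58 dB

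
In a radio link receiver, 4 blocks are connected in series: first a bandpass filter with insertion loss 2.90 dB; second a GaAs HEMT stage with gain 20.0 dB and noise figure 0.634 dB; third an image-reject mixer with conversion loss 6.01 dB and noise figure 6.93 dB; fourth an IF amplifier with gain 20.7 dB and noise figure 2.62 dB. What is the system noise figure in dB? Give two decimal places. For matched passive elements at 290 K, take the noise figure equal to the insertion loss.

3.80 dB

Convert to linear (a loss of L dB is a gain of −L dB): F_i = 10^(NF_i/10), G_i = 10^(G_i,dB/10)
  Stage 1: F_1 = 10^(2.90/10) = 1.950, G_1 = 10^(−2.90/10) = 0.5129
  Stage 2: F_2 = 10^(0.634/10) = 1.157, G_2 = 10^(20.0/10) = 100.0
  Stage 3: F_3 = 10^(6.93/10) = 4.932, G_3 = 10^(−6.01/10) = 0.2506
  Stage 4: F_4 = 10^(2.62/10) = 1.828, G_4 = 10^(20.7/10) = 117.5
Friis cascade:
  F = 1.950 + (1.157 − 1)/0.5129 + (4.932 − 1)/51.29 + (1.828 − 1)/12.85 = 2.397
NF = 10 log₁₀(2.397) = 3.80 dB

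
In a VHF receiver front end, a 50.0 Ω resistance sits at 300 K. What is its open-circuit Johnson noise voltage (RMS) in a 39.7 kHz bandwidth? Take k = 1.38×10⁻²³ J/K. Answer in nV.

181 nV

V_n = √(4kTRB)
4kTRB = 4 × 1.38×10⁻²³ × 300 × 5.00×10¹ × 3.97×10⁴ = 3.29×10⁻¹⁴ V²
V_n = √(3.29×10⁻¹⁴) = 1.81×10⁻⁷ V = 181 nV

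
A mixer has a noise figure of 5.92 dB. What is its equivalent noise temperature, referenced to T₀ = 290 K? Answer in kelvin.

843 K

F = 10^(5.92/10) = 3.90841
T_e = (F − 1)·T₀ = (3.90841 − 1) × 290 = 843 K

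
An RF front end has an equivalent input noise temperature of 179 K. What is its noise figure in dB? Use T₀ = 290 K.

F = 1 + T_e/T₀ = 1 + 179/290 = 1.61724
NF = 10 log₁₀(1.61724) = 2.09 dB

2.09 dB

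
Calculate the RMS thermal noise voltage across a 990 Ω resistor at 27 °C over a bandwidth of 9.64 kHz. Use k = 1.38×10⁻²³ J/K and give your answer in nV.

T = 27 °C + 273.15 = 300.15 K
V_n = √(4kTRB)
4kTRB = 4 × 1.38×10⁻²³ × 300.15 × 9.90×10² × 9.64×10³ = 1.58×10⁻¹³ V²
V_n = √(1.58×10⁻¹³) = 3.98×10⁻⁷ V = 398 nV

398 nV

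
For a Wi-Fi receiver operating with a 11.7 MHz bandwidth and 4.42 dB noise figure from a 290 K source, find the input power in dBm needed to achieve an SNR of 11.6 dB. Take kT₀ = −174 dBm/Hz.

Sensitivity = −174 + 10 log₁₀(B) + NF + SNR_min
= −174 + 70.68 + 4.42 + 11.6
= −87.30 dBm → −87.3 dBm

−87.3 dBm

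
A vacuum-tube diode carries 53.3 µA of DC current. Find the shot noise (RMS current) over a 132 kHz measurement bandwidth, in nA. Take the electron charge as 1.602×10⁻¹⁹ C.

1.50 nA

I_n = √(2qI·B)
2qI·B = 2 × 1.602×10⁻¹⁹ × 5.33×10⁻⁵ × 1.32×10⁵ = 2.25×10⁻¹⁸ A²
I_n = √(2.25×10⁻¹⁸) = 1.50×10⁻⁹ A = 1.50 nA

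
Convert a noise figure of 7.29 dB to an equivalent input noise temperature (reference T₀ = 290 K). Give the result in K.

1264 K

F = 10^(7.29/10) = 5.35797
T_e = (F − 1)·T₀ = (5.35797 − 1) × 290 = 1264 K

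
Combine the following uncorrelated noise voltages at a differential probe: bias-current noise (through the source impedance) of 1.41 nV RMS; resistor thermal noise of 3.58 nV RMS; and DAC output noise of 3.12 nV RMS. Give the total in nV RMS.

4.95 nV

Uncorrelated sources add in power (mean-square): V_tot = √(ΣV_i²)
V_tot = √[(1.41×10⁻⁹)² + (3.58×10⁻⁹)² + (3.12×10⁻⁹)²] = 4.95×10⁻⁹ V = 4.95 nV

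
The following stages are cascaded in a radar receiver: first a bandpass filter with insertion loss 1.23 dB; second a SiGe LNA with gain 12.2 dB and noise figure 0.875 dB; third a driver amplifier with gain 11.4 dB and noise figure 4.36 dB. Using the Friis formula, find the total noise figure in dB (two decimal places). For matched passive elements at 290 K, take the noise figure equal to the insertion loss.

Convert to linear (a loss of L dB is a gain of −L dB): F_i = 10^(NF_i/10), G_i = 10^(G_i,dB/10)
  Stage 1: F_1 = 10^(1.23/10) = 1.327, G_1 = 10^(−1.23/10) = 0.7534
  Stage 2: F_2 = 10^(0.875/10) = 1.223, G_2 = 10^(12.2/10) = 16.60
  Stage 3: F_3 = 10^(4.36/10) = 2.729, G_3 = 10^(11.4/10) = 13.80
Friis cascade:
  F = 1.327 + (1.223 − 1)/0.7534 + (2.729 − 1)/12.50 = 1.762
NF = 10 log₁₀(1.762) = 2.46 dB

2.46 dB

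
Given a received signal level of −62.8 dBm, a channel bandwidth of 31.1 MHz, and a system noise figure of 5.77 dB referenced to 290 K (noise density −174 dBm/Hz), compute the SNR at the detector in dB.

Noise floor: N = −174 + 10 log₁₀(B) + NF
10 log₁₀(3.11×10⁷) = 74.93 dB
N = −174 + 74.93 + 5.77 = −93.30 dBm
SNR = P_sig − N = −62.8 − (−93.30) = 30.50 dB → 30.5 dB

30.5 dB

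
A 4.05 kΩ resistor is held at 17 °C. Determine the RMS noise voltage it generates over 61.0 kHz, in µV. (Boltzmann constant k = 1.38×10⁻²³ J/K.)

T = 17 °C + 273.15 = 290.15 K
V_n = √(4kTRB)
4kTRB = 4 × 1.38×10⁻²³ × 290.15 × 4.05×10³ × 6.10×10⁴ = 3.96×10⁻¹² V²
V_n = √(3.96×10⁻¹²) = 1.99×10⁻⁶ V = 1.99 µV

1.99 µV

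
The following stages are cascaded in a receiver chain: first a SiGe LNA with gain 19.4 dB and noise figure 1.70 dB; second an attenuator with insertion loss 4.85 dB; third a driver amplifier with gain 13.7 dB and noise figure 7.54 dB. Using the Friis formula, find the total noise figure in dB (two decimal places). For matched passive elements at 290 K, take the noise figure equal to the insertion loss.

Convert to linear (a loss of L dB is a gain of −L dB): F_i = 10^(NF_i/10), G_i = 10^(G_i,dB/10)
  Stage 1: F_1 = 10^(1.70/10) = 1.479, G_1 = 10^(19.4/10) = 87.10
  Stage 2: F_2 = 10^(4.85/10) = 3.055, G_2 = 10^(−4.85/10) = 0.3273
  Stage 3: F_3 = 10^(7.54/10) = 5.675, G_3 = 10^(13.7/10) = 23.44
Friis cascade:
  F = 1.479 + (3.055 − 1)/87.10 + (5.675 − 1)/28.51 = 1.667
NF = 10 log₁₀(1.667) = 2.22 dB

2.22 dB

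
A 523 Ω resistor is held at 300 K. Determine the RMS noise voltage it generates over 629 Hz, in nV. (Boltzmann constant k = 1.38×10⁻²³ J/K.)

V_n = √(4kTRB)
4kTRB = 4 × 1.38×10⁻²³ × 300 × 5.23×10² × 6.29×10² = 5.45×10⁻¹⁵ V²
V_n = √(5.45×10⁻¹⁵) = 7.38×10⁻⁸ V = 73.8 nV

73.8 nV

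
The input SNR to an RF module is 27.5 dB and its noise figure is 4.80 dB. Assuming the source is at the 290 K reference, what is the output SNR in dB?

By definition F = SNR_in/SNR_out, so in dB: SNR_out = SNR_in − NF
SNR_out = 27.5 − 4.80 = 22.70 dB

22.70 dB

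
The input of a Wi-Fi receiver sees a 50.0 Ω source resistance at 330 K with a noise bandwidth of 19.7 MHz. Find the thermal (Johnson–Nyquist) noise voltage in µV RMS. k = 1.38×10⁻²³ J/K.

V_n = √(4kTRB)
4kTRB = 4 × 1.38×10⁻²³ × 330 × 5.00×10¹ × 1.97×10⁷ = 1.79×10⁻¹¹ V²
V_n = √(1.79×10⁻¹¹) = 4.24×10⁻⁶ V = 4.24 µV

4.24 µV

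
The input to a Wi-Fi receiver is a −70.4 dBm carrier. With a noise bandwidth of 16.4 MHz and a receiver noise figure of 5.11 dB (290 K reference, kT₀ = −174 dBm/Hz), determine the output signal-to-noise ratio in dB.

26.3 dB

Noise floor: N = −174 + 10 log₁₀(B) + NF
10 log₁₀(1.64×10⁷) = 72.15 dB
N = −174 + 72.15 + 5.11 = −96.74 dBm
SNR = P_sig − N = −70.4 − (−96.74) = 26.34 dB → 26.3 dB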